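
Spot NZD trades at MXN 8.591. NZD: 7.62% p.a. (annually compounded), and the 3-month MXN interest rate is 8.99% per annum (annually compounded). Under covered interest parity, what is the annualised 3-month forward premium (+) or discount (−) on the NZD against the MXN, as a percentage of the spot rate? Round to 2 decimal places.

T = 3/12 years.
No-arbitrage forward: 8.591 × 1.0217547 / 1.0185286 = 8.618211 MXN/NZD.
Annualised premium = (F − S)/S × (1/T) = (8.618211 − 8.591)/8.591 ÷ (3/12) = 1.27%.

+1.27%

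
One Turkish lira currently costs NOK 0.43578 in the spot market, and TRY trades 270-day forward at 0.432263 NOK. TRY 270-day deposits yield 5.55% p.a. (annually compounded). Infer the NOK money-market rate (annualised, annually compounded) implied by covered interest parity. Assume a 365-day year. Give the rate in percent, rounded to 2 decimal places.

T = 270/365 years.
F/S = 0.432263/0.43578 = 0.9919294 = (growth of NOK) / (growth of TRY).
TRY growth factor: (1 + 0.0555)^(270/365) = 1.040765.
So the NOK growth factor = 1.0323654.
r = 1.0323654^(365/270) − 1 = 0.044001 → 4.40%.

4.40%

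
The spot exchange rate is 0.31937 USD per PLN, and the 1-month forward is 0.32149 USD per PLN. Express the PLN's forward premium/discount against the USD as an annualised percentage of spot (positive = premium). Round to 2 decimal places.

T = 1/12 years.
(F − S)/S = (0.32149 − 0.31937)/0.31937 = 0.0066381.
×(1/T) gives 7.97% p.a.

+7.97%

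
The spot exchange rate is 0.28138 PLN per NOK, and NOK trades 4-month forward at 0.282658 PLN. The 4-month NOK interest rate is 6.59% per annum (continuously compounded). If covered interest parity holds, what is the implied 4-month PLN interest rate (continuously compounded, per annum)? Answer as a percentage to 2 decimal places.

7.95%

T = 4/12 years.
CIP gives F = S · g_PLN/g_NOK, so g_PLN/g_NOK = 0.282658/0.28138 = 1.0045419.
The NOK side grows by e^(0.0659×4/12) = 1.0222097.
That pins the PLN growth at 1.0268525.
Take logs: ln 1.0268525 / (4/12) = 0.079495, so 7.95%.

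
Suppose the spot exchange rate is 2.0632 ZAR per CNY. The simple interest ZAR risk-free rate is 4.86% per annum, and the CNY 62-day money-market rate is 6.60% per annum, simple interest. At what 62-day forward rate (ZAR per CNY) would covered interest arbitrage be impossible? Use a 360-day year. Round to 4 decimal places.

T = 62/360 years.
ZAR growth factor: 1 + 0.0486×62/360 = 1.008370.
Growth of 1 CNY over T: 1 + 0.0660×62/360 = 1.0113667.
CIP: F = S · (grow ZAR)/(grow CNY) = 2.0632 × 1.008370/1.0113667 = 2.057087 ZAR per CNY.

2.0571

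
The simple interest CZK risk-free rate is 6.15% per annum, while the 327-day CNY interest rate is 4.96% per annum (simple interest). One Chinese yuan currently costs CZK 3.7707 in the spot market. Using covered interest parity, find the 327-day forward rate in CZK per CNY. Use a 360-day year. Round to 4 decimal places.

T = 327/360 years.
Growth of 1 CZK over T: 1 + 0.0615×327/360 = 1.0558625.
CNY growth factor: 1 + 0.0496×327/360 = 1.0450533.
So F = 3.7707 × 1.0558625 / 1.0450533 = 3.809701 (CZK/CNY).

3.8097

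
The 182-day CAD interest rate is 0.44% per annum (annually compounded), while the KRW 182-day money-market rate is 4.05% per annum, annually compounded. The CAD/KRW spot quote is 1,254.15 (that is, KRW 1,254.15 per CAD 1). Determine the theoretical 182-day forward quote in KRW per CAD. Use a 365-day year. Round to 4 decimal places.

1276.4275

T = 182/365 years.
KRW accumulates by (1 + 0.0405)^(182/365) = 1.0199935441.
CAD accumulates by (1 + 0.0044)^(182/365) = 1.0021915579.
So F = 1254.15 × 1.0199935441 / 1.0021915579 = 1276.427538 (KRW/CAD).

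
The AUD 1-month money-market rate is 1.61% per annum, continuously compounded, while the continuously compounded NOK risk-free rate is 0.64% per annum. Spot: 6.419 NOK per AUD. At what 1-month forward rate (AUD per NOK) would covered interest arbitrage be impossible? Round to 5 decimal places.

T = 1/12 years.
Growth of 1 NOK over T: e^(0.0064×1/12) = 1.0005335.
Growth of 1 AUD over T: e^(0.0161×1/12) = 1.0013426.
So F = 6.419 × 1.0005335 / 1.0013426 = 6.413813 (NOK/AUD).
Quoted the other way: 1/6.413813 = 0.15591 AUD per NOK.

0.15591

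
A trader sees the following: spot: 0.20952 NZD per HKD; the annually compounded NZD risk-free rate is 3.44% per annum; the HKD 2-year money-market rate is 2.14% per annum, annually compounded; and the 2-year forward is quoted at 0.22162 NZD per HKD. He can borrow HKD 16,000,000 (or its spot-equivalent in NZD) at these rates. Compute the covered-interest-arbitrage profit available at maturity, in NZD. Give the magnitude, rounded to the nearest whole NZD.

NZD 112,383

T = 2 years.
Invest the HKD and cover forward: 16,000,000 × 1.04325796 × 0.22162 = NZD 3,699,309.27.
Convert at spot and invest in NZD: 16,000,000 × 0.20952 × 1.06998336 = NZD 3,586,926.62.
The quoted forward overvalues HKD, so borrow NZD, buy HKD at spot, deposit the HKD at 2.14%, and sell the proceeds forward at 0.22162.
Profit = 3,699,309.27 − 3,586,926.62 = NZD 112,383.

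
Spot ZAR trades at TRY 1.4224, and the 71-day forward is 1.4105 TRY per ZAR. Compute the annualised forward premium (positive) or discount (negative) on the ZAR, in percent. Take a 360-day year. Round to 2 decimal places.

T = 71/360 years.
(F − S)/S = (1.4105 − 1.4224)/1.4224 = -0.0083661.
Per annum: -0.0083661 / (71/360) = -0.042420 = -4.24%.

-4.24%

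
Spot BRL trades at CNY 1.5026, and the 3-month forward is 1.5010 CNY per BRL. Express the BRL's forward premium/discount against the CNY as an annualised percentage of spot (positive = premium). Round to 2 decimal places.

-0.43%

T = 3/12 years.
(F − S)/S = (1.5010 − 1.5026)/1.5026 = -0.0010648.
Per annum: -0.0010648 / (3/12) = -0.004259 = -0.43%.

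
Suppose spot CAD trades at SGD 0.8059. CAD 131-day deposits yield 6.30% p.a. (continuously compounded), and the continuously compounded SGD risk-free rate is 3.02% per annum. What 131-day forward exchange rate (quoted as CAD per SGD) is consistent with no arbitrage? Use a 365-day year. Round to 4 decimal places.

T = 131/365 years.
SGD accumulates by e^(0.0302×131/365) = 1.0108979.
CAD growth factor: e^(0.0630×131/365) = 1.0228685.
Forward (SGD per CAD) = 0.8059 × 1.0108979 / 1.0228685 = 0.7964686.
Invert for CAD per SGD: 1 / 0.7964686 = 1.2555.

1.2555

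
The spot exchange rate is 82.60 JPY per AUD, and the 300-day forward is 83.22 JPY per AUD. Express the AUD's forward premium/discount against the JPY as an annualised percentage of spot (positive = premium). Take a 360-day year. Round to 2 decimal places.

+0.90%

T = 300/360 years.
Period premium: (83.22 − 82.6)/82.6 = 0.0075061.
×(1/T) gives 0.90% p.a.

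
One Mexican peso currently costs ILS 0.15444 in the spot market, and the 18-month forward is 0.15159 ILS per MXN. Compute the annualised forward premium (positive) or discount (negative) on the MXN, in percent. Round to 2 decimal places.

T = 18/12 years.
(F − S)/S = (0.15159 − 0.15444)/0.15444 = -0.0184538.
×(1/T) gives -1.23% p.a.

-1.23%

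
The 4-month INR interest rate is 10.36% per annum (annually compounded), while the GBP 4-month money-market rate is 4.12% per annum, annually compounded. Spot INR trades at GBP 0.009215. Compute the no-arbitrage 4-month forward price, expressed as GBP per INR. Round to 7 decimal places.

T = 4/12 years.
GBP growth factor: (1 + 0.0412)^(4/12) = 1.0135489.
INR accumulates by (1 + 0.1036)^(4/12) = 1.033405.
So F = 0.009215 × 1.0135489 / 1.033405 = 0.009037941 (GBP/INR).

0.0090379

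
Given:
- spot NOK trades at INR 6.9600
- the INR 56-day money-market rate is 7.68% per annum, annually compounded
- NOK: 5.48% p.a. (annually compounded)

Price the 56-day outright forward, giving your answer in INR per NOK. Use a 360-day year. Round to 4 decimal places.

6.9824

T = 56/360 years.
INR growth factor: (1 + 0.0768)^(56/360) = 1.0115766.
Growth of 1 NOK over T: (1 + 0.0548)^(56/360) = 1.0083336.
Forward (INR per NOK) = 6.96 × 1.0115766 / 1.0083336 = 6.982385.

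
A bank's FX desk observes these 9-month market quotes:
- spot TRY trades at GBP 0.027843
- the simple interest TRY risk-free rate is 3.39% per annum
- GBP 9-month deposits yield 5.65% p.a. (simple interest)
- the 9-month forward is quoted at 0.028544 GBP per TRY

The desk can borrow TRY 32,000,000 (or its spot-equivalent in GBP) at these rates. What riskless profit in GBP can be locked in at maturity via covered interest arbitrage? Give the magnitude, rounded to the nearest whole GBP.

T = 9/12 years.
Keep in TRY, deliver into the forward: 32,000,000·1.025425·0.028544 = GBP 936,631.40.
Swap to GBP now, deposit: 32,000,000·0.027843·1.042375 = GBP 928,731.11.
The quoted forward overvalues TRY, so borrow GBP, buy TRY at spot, deposit the TRY at 3.39%, and sell the proceeds forward at 0.028544.
Arbitrage profit = |936,631.40 − 928,731.11| = GBP 7,900.

GBP 7,900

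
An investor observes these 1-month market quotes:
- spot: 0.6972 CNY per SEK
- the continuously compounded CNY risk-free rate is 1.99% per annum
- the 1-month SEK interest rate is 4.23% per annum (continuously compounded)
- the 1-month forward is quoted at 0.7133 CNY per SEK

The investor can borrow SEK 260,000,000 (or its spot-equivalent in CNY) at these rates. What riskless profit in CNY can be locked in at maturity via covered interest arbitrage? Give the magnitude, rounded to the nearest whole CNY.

T = 1/12 years.
Route A — deposit SEK, sell forward: 260,000,000 × 1.00353122012 × 0.7133 = CNY 186,112,893.02.
Route B — convert at spot, deposit CNY: 260,000,000 × 0.6972 × 1.00165970913 = CNY 181,572,858.79.
The quoted forward overvalues SEK, so borrow CNY, buy SEK at spot, deposit the SEK at 4.23%, and sell the proceeds forward at 0.7133.
The gap between the two covered legs is CNY 4,540,034.

CNY 4,540,034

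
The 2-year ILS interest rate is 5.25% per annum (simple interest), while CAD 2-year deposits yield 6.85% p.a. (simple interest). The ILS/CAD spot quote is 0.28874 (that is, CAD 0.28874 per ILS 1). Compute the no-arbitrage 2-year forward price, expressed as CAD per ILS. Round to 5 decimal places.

T = 2 years.
CAD growth factor: 1 + 0.0685×2 = 1.137000.
ILS accumulates by 1 + 0.0525×2 = 1.105000.
CIP: F = S · (grow CAD)/(grow ILS) = 0.28874 × 1.137000/1.105000 = 0.2971017 CAD per ILS.

0.29710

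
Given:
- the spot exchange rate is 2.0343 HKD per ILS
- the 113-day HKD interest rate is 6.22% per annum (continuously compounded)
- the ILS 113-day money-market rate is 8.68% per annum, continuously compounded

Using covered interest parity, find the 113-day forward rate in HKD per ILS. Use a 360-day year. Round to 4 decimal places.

2.0187

T = 113/360 years.
HKD growth factor: e^(0.0622×113/360) = 1.0197157.
Growth of 1 ILS over T: e^(0.0868×113/360) = 1.0276201.
CIP: F = S · (grow HKD)/(grow ILS) = 2.0343 × 1.0197157/1.0276201 = 2.018652 HKD per ILS.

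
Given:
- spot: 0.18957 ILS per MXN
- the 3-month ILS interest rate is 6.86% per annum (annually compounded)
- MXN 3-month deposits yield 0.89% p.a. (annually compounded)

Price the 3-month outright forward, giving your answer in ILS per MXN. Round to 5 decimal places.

T = 3/12 years.
ILS growth factor: (1 + 0.0686)^(3/12) = 1.0167257.
Growth of 1 MXN over T: (1 + 0.0089)^(3/12) = 1.0022176.
Forward (ILS per MXN) = 0.18957 × 1.0167257 / 1.0022176 = 0.1923142.

0.19231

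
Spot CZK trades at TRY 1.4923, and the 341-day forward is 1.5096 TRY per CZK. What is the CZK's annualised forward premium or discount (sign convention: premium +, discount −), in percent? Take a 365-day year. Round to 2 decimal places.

+1.24%

T = 341/365 years.
Period premium: (1.5096 − 1.4923)/1.4923 = 0.0115928.
×(1/T) gives 1.24% p.a.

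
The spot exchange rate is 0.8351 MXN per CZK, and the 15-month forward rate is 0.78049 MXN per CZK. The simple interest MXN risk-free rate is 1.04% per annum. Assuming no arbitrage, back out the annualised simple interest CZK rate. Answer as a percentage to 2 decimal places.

T = 15/12 years.
By CIP, F/S equals the MXN-to-CZK growth ratio: 0.78049/0.8351 = 0.9346066.
The MXN side grows by 1 + 0.0104×15/12 = 1.013000.
Hence g_CZK = 1.0838785.
(1.0838785 − 1)/T = 0.067103, i.e. 6.71%.

6.71%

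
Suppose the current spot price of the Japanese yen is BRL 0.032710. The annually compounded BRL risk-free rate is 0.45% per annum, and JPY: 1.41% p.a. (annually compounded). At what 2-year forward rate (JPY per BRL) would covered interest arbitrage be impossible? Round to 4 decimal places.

T = 2 years.
BRL accumulates by (1 + 0.0045)^2 = 1.00902025.
JPY accumulates by (1 + 0.0141)^2 = 1.02839881.
Forward (BRL per JPY) = 0.03271 × 1.00902025 / 1.02839881 = 0.032093631.
Invert for JPY per BRL: 1 / 0.032093631 = 31.1588.

31.1588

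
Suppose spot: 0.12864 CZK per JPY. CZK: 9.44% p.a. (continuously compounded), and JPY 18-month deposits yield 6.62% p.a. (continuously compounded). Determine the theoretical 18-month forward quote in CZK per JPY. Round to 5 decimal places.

T = 18/12 years.
CZK accumulates by e^(0.0944×18/12) = 1.1521157.
JPY growth factor: e^(0.0662×18/12) = 1.1043976.
CIP: F = S · (grow CZK)/(grow JPY) = 0.12864 × 1.1521157/1.1043976 = 0.1341982 CZK per JPY.

0.13420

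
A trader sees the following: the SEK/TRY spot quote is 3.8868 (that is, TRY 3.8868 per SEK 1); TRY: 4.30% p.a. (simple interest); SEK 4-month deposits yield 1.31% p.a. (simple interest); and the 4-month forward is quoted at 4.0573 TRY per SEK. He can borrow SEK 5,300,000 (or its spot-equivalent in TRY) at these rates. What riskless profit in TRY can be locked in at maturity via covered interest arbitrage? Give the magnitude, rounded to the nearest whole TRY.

T = 4/12 years.
Keep in SEK, deliver into the forward: 5,300,000·1.0043666667·4.0573 = TRY 21,597,589.45.
Swap to TRY now, deposit: 5,300,000·3.8868·1.0143333333 = TRY 20,895,307.24.
The quoted forward overvalues SEK, so borrow TRY, buy SEK at spot, deposit the SEK at 1.31%, and sell the proceeds forward at 4.0573.
The gap between the two covered legs is TRY 702,282.

TRY 702,282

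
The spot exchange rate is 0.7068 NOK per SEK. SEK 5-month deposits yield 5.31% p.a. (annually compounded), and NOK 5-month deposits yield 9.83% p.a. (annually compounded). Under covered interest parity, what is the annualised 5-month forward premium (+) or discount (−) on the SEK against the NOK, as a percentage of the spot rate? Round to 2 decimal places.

+4.24%

T = 5/12 years.
CIP forward (NOK per SEK) = 0.7068 × 1.0398413/1.0217916 = 0.7192855.
Annualised premium = (F − S)/S × (1/T) = (0.7192855 − 0.7068)/0.7068 ÷ (5/12) = 4.24%.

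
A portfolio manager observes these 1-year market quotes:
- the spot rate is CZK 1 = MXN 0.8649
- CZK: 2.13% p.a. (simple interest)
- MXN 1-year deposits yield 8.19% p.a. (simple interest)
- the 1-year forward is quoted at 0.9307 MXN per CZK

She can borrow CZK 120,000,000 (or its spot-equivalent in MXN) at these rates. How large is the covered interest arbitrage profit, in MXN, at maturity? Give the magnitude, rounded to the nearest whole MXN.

MXN 1,774,632

T = 1 year.
Route A — deposit CZK, sell forward: 120,000,000 × 1.021300 × 0.9307 = MXN 114,062,869.20.
Route B — convert at spot, deposit MXN: 120,000,000 × 0.8649 × 1.081900 = MXN 112,288,237.20.
The quoted forward overvalues CZK, so borrow MXN, buy CZK at spot, deposit the CZK at 2.13%, and sell the proceeds forward at 0.9307.
Profit = 114,062,869.20 − 112,288,237.20 = MXN 1,774,632.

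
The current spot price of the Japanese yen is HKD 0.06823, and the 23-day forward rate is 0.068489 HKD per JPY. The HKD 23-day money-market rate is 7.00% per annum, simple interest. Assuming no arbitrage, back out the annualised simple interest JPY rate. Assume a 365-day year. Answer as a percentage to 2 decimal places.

0.97%

T = 23/365 years.
F/S = 0.068489/0.06823 = 1.0037960 = (growth of HKD) / (growth of JPY).
HKD growth factor: 1 + 0.0700×23/365 = 1.004411.
That pins the JPY growth at 1.0006127.
r = (1.0006127 − 1)/(23/365) = 0.009723 → 0.97%.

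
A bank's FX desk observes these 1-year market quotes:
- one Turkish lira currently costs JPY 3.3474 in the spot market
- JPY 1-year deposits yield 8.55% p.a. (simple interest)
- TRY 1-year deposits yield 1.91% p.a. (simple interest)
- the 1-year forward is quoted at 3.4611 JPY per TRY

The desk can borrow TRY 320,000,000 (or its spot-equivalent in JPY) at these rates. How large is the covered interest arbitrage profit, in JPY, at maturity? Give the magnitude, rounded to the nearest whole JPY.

JPY 34,046,621

T = 1 year.
Keep in TRY, deliver into the forward: 320,000,000·1.019100·3.4611 = JPY 1,128,706,243.20.
Swap to JPY now, deposit: 320,000,000·3.3474·1.085500 = JPY 1,162,752,864.00.
The quoted forward undervalues TRY, so borrow TRY, convert to JPY at spot, deposit the JPY at 8.55%, and buy TRY forward at 3.4611 to cover the loan.
Arbitrage profit = |1,128,706,243.20 − 1,162,752,864.00| = JPY 34,046,621.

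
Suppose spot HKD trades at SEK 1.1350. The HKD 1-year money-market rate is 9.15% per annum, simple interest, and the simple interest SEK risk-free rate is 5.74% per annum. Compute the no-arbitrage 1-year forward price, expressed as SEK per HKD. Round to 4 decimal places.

1.0995

T = 1 year.
SEK growth factor: 1 + 0.0574×1 = 1.057400.
HKD accumulates by 1 + 0.0915×1 = 1.091500.
CIP: F = S · (grow SEK)/(grow HKD) = 1.135 × 1.057400/1.091500 = 1.099541 SEK per HKD.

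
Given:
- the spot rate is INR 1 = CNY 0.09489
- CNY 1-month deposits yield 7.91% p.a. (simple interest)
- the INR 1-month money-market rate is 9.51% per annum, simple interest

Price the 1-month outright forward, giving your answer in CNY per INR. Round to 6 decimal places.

T = 1/12 years.
CNY accumulates by 1 + 0.0791×1/12 = 1.0065917.
INR accumulates by 1 + 0.0951×1/12 = 1.007925.
CIP: F = S · (grow CNY)/(grow INR) = 0.09489 × 1.0065917/1.007925 = 0.09476448 CNY per INR.

0.094764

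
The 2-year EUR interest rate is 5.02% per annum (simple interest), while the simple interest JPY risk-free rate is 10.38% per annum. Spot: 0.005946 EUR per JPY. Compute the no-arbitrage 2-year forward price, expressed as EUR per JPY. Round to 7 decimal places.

0.0054182

T = 2 years.
EUR accumulates by 1 + 0.0502×2 = 1.100400.
JPY accumulates by 1 + 0.1038×2 = 1.207600.
Forward (EUR per JPY) = 0.005946 × 1.100400 / 1.207600 = 0.005418167.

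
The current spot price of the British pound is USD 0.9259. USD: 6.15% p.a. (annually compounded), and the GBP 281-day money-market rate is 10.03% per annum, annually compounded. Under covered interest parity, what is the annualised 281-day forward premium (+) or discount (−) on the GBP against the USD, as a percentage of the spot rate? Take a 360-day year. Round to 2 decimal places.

-3.54%

T = 281/360 years.
No-arbitrage forward: 0.9259 × 1.0476881 / 1.0774614 = 0.9003148 USD/GBP.
(F − S)/S ÷ T = (0.9003148 − 0.9259)/0.9259/(281/360) = -0.035401 → -3.54%.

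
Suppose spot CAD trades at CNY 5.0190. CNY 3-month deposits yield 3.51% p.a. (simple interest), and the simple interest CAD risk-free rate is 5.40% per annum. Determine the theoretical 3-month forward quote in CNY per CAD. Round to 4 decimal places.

T = 3/12 years.
Growth of 1 CNY over T: 1 + 0.0351×3/12 = 1.008775.
Growth of 1 CAD over T: 1 + 0.0540×3/12 = 1.013500.
So F = 5.019 × 1.008775 / 1.013500 = 4.995601 (CNY/CAD).

4.9956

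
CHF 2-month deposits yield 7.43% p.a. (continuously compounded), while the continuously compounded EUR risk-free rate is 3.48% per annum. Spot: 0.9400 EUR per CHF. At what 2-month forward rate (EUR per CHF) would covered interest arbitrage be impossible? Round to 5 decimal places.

T = 2/12 years.
Growth of 1 EUR over T: e^(0.0348×2/12) = 1.0058169.
CHF growth factor: e^(0.0743×2/12) = 1.0124603.
Forward (EUR per CHF) = 0.94 × 1.0058169 / 1.0124603 = 0.9338321.

0.93383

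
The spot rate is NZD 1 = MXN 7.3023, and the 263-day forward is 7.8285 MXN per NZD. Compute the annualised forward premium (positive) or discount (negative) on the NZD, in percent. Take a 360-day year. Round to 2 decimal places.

T = 263/360 years.
NZD trades forward at +7.20595% vs spot over the period.
×(1/T) gives 9.86% p.a.

+9.86%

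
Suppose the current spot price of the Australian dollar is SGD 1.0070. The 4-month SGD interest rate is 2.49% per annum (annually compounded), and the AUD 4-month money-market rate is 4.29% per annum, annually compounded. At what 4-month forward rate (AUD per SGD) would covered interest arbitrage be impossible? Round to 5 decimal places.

0.99883

T = 4/12 years.
SGD growth factor: (1 + 0.0249)^(4/12) = 1.008232.
Growth of 1 AUD over T: (1 + 0.0429)^(4/12) = 1.0141002.
So F = 1.007 × 1.008232 / 1.0141002 = 1.001173 (SGD/AUD).
Quoted the other way: 1/1.001173 = 0.99883 AUD per SGD.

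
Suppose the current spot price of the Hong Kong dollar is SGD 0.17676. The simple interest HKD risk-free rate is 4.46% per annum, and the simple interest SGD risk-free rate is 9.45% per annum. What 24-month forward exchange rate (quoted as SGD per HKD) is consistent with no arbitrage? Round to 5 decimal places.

0.19296

T = 2 years.
SGD accumulates by 1 + 0.0945×2 = 1.189000.
HKD growth factor: 1 + 0.0446×2 = 1.089200.
So F = 0.17676 × 1.189000 / 1.089200 = 0.1929560 (SGD/HKD).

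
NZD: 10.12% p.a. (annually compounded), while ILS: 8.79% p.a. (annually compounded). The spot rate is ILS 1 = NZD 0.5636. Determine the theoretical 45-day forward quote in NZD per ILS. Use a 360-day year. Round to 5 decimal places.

T = 45/360 years.
NZD accumulates by (1 + 0.1012)^(45/360) = 1.012123.
ILS accumulates by (1 + 0.0879)^(45/360) = 1.0105868.
CIP: F = S · (grow NZD)/(grow ILS) = 0.5636 × 1.012123/1.0105868 = 0.5644567 NZD per ILS.

0.56446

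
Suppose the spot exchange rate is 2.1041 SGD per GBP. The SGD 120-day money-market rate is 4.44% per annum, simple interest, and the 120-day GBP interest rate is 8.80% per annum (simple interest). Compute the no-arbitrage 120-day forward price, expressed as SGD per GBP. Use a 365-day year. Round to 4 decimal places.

2.0748

T = 120/365 years.
SGD growth factor: 1 + 0.0444×120/365 = 1.0145973.
GBP growth factor: 1 + 0.0880×120/365 = 1.0289315.
Forward (SGD per GBP) = 2.1041 × 1.0145973 / 1.0289315 = 2.074787.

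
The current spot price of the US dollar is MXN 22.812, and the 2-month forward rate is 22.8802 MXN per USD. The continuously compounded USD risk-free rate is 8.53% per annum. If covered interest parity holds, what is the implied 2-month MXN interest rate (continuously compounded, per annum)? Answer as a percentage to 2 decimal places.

T = 2/12 years.
F/S = 22.8802/22.812 = 1.0029897 = (growth of MXN) / (growth of USD).
USD growth factor: e^(0.0853×2/12) = 1.0143182.
Hence g_MXN = 1.0173507.
Take logs: ln 1.0173507 / (2/12) = 0.103211, so 10.32%.

10.32%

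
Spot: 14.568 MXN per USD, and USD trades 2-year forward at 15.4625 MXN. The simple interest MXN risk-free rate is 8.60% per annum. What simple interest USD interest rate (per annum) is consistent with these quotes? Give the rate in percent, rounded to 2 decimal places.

T = 2 years.
F/S = 15.4625/14.568 = 1.0614017 = (growth of MXN) / (growth of USD).
The MXN side grows by 1 + 0.0860×2 = 1.172000.
Hence g_USD = 1.1042002.
r = (1.1042002 − 1)/2 = 0.052100 → 5.21%.

5.21%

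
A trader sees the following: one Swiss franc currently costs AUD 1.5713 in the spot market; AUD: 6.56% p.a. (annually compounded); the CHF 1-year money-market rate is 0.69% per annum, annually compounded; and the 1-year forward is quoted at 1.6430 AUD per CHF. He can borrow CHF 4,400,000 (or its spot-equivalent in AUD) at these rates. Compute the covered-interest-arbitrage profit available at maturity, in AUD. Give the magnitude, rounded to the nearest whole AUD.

T = 1 year.
Keep in CHF, deliver into the forward: 4,400,000·1.006900·1.6430 = AUD 7,279,081.48.
Swap to AUD now, deposit: 4,400,000·1.5713·1.065600 = AUD 7,367,260.03.
The quoted forward undervalues CHF, so borrow CHF, convert to AUD at spot, deposit the AUD at 6.56%, and buy CHF forward at 1.6430 to cover the loan.
The gap between the two covered legs is AUD 88,179.

AUD 88,179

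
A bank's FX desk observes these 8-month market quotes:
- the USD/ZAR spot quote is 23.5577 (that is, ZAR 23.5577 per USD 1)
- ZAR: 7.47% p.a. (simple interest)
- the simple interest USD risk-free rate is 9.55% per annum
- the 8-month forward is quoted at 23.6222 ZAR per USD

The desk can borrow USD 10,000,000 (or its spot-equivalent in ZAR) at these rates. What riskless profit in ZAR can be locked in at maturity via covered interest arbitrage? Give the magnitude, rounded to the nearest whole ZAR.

T = 8/12 years.
Invest the USD and cover forward: 10,000,000 × 1.06366666667 × 23.6222 = ZAR 251,261,467.33.
Convert at spot and invest in ZAR: 10,000,000 × 23.5577 × 1.049800 = ZAR 247,308,734.60.
The quoted forward overvalues USD, so borrow ZAR, buy USD at spot, deposit the USD at 9.55%, and sell the proceeds forward at 23.6222.
Arbitrage profit = |251,261,467.33 − 247,308,734.60| = ZAR 3,952,733.

ZAR 3,952,733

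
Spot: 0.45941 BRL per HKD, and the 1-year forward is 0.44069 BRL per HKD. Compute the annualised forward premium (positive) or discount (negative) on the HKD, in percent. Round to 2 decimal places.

-4.07%

T = 1 year.
HKD trades forward at -4.07479% vs spot over the period.
×(1/T) gives -4.07% p.a.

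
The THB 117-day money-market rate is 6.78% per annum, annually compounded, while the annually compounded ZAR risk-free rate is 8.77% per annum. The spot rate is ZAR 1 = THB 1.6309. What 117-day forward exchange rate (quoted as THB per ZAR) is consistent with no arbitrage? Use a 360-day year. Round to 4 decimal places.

1.6211

T = 117/360 years.
THB growth factor: (1 + 0.0678)^(117/360) = 1.021549.
ZAR growth factor: (1 + 0.0877)^(117/360) = 1.0276979.
Forward (THB per ZAR) = 1.6309 × 1.021549 / 1.0276979 = 1.621142.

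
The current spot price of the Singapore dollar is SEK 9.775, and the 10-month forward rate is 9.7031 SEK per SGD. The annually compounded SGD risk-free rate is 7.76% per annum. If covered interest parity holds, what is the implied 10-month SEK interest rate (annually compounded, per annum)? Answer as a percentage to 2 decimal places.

T = 10/12 years.
CIP gives F = S · g_SEK/g_SGD, so g_SEK/g_SGD = 9.7031/9.775 = 0.9926445.
The SGD side grows by (1 + 0.0776)^(10/12) = 1.0642606.
That pins the SEK growth at 1.0564324.
r = 1.0564324^(12/10) − 1 = 0.068095 → 6.81%.

6.81%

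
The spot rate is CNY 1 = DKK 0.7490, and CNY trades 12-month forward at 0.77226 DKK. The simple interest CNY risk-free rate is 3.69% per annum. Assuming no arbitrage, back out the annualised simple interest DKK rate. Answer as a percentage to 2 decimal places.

6.91%

T = 1 year.
CIP gives F = S · g_DKK/g_CNY, so g_DKK/g_CNY = 0.77226/0.749 = 1.0310547.
CNY growth factor: 1 + 0.0369×1 = 1.036900.
That pins the DKK growth at 1.0691006.
(1.0691006 − 1)/T = 0.069101, i.e. 6.91%.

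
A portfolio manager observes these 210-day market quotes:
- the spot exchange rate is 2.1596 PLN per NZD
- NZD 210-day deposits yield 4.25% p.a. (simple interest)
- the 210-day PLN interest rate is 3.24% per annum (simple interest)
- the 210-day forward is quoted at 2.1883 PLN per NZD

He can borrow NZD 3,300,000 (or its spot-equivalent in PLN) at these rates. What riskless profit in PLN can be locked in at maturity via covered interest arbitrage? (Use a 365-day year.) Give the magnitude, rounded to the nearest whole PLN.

T = 210/365 years.
Invest the NZD and cover forward: 3,300,000 × 1.024452055 × 2.1883 = PLN 7,397,967.83.
Convert at spot and invest in PLN: 3,300,000 × 2.1596 × 1.018641096 = PLN 7,259,529.13.
The quoted forward overvalues NZD, so borrow PLN, buy NZD at spot, deposit the NZD at 4.25%, and sell the proceeds forward at 2.1883.
The gap between the two covered legs is PLN 138,439.

PLN 138,439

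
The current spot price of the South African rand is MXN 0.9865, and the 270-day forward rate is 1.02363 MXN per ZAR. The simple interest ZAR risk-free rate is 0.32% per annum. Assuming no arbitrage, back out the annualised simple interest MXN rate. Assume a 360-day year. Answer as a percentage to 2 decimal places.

T = 270/360 years.
CIP gives F = S · g_MXN/g_ZAR, so g_MXN/g_ZAR = 1.02363/0.9865 = 1.0376381.
ZAR growth factor: 1 + 0.0032×270/360 = 1.002400.
That pins the MXN growth at 1.0401284.
(1.0401284 − 1)/T = 0.053505, i.e. 5.35%.

5.35%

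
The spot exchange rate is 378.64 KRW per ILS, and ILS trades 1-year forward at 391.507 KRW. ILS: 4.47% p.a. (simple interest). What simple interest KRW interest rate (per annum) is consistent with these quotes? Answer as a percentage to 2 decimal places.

T = 1 year.
F/S = 391.507/378.64 = 1.0339821 = (growth of KRW) / (growth of ILS).
The ILS side grows by 1 + 0.0447×1 = 1.044700.
Hence g_KRW = 1.0802011.
(1.0802011 − 1)/T = 0.080201, i.e. 8.02%.

8.02%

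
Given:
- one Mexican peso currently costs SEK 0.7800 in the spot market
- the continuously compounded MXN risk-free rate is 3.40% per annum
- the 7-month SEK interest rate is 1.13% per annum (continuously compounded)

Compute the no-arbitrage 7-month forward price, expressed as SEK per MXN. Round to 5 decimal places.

T = 7/12 years.
SEK growth factor: e^(0.0113×7/12) = 1.0066134.
MXN accumulates by e^(0.0340×7/12) = 1.0200313.
CIP: F = S · (grow SEK)/(grow MXN) = 0.78 × 1.0066134/1.0200313 = 0.7697396 SEK per MXN.

0.76974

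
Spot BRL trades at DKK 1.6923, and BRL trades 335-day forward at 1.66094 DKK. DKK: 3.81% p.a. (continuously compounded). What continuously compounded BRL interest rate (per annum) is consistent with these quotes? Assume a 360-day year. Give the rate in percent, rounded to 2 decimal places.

5.82%

T = 335/360 years.
CIP gives F = S · g_DKK/g_BRL, so g_DKK/g_BRL = 1.66094/1.6923 = 0.9814690.
The DKK side grows by e^(0.0381×335/360) = 1.0360902.
Hence g_BRL = 1.0556525.
r = ln(1.0556525)/(335/360) = 0.058201 → 5.82%.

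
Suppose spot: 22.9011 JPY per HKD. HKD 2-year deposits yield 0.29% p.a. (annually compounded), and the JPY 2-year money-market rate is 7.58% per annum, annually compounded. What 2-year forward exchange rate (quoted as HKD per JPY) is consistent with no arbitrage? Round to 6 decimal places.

0.037949

T = 2 years.
Growth of 1 JPY over T: (1 + 0.0758)^2 = 1.1573456.
HKD growth factor: (1 + 0.0029)^2 = 1.0058084.
Forward (JPY per HKD) = 22.9011 × 1.1573456 / 1.0058084 = 26.35143.
Invert for HKD per JPY: 1 / 26.35143 = 0.037949.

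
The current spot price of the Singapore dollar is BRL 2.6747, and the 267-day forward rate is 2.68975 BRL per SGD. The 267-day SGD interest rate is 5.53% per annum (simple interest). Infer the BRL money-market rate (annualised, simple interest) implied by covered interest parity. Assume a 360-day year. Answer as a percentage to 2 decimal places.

6.32%

T = 267/360 years.
By CIP, F/S equals the BRL-to-SGD growth ratio: 2.68975/2.6747 = 1.0056268.
The SGD side grows by 1 + 0.0553×267/360 = 1.0410142.
So the BRL growth factor = 1.0468718.
r = (1.0468718 − 1)/(267/360) = 0.063198 → 6.32%.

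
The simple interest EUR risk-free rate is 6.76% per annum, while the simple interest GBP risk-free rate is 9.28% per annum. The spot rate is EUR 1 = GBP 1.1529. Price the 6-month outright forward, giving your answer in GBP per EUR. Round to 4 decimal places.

1.1670

T = 6/12 years.
Growth of 1 GBP over T: 1 + 0.0928×6/12 = 1.046400.
EUR accumulates by 1 + 0.0676×6/12 = 1.033800.
Forward (GBP per EUR) = 1.1529 × 1.046400 / 1.033800 = 1.166952.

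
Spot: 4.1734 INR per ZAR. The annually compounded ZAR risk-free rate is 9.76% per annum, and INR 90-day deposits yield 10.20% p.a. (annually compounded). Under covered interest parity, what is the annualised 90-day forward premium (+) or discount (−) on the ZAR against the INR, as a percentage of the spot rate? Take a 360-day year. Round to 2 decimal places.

+0.40%

T = 90/360 years.
CIP forward (INR per ZAR) = 4.1734 × 1.0245789/1.0235546 = 4.1775764.
(F − S)/S ÷ T = (4.1775764 − 4.1734)/4.1734/(90/360) = 0.004003 → 0.40%.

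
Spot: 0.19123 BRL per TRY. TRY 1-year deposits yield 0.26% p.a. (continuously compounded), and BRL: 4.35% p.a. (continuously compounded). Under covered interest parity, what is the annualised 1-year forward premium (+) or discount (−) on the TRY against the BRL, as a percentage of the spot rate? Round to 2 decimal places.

+4.17%

T = 1 year.
F = S · g_BRL/g_TRY = 0.19123 × 1.044460/1.0026034 = 0.19921345.
Annualised premium = (F − S)/S × (1/T) = (0.19921345 − 0.19123)/0.19123 ÷ 1 = 4.17%.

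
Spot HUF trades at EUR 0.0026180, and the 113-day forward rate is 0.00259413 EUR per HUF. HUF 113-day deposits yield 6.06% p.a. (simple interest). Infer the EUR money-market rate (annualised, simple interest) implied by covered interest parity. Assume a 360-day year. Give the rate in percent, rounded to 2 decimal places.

T = 113/360 years.
By CIP, F/S equals the EUR-to-HUF growth ratio: 0.00259413/0.002618 = 0.9908824.
The HUF side grows by 1 + 0.0606×113/360 = 1.0190217.
So the EUR growth factor = 1.0097307.
r = (1.0097307 − 1)/(113/360) = 0.031000 → 3.10%.

3.10%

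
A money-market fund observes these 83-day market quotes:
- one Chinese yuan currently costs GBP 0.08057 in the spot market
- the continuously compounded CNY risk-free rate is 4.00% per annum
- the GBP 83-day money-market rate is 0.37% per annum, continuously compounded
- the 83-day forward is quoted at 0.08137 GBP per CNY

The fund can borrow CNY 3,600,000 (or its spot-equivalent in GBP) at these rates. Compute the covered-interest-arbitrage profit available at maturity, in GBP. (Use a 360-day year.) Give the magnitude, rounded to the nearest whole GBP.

T = 83/360 years.
Keep in CNY, deliver into the forward: 3,600,000·1.00926488·0.08137 = GBP 295,645.98.
Swap to GBP now, deposit: 3,600,000·0.08057·1.00085342 = GBP 290,299.54.
The quoted forward overvalues CNY, so borrow GBP, buy CNY at spot, deposit the CNY at 4.00%, and sell the proceeds forward at 0.08137.
Arbitrage profit = |295,645.98 − 290,299.54| = GBP 5,346.

GBP 5,346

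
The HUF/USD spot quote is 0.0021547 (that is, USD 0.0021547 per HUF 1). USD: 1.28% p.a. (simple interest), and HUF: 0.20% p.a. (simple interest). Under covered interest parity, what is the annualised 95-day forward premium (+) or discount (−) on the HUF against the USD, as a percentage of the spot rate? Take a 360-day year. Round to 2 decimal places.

+1.08%

T = 95/360 years.
No-arbitrage forward: 0.0021547 × 1.0033778 / 1.0005278 = 0.0021608377 USD/HUF.
Annualised premium = (F − S)/S × (1/T) = (0.0021608377 − 0.0021547)/0.0021547 ÷ (95/360) = 1.08%.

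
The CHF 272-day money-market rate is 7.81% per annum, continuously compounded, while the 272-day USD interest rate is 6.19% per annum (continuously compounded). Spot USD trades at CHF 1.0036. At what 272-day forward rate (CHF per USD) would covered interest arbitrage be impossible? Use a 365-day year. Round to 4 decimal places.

1.0158

T = 272/365 years.
CHF accumulates by e^(0.0781×272/365) = 1.0599275.
USD growth factor: e^(0.0619×272/365) = 1.0472087.
So F = 1.0036 × 1.0599275 / 1.0472087 = 1.015789 (CHF/USD).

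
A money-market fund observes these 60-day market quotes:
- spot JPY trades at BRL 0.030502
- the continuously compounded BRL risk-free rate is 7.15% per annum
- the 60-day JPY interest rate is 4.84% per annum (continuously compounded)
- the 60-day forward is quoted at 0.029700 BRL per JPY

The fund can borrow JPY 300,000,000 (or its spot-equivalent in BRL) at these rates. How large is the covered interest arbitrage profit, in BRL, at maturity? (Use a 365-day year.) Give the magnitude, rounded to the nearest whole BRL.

BRL 277,613

T = 60/365 years.
Invest the JPY and cover forward: 300,000,000 × 1.007987899 × 0.029700 = BRL 8,981,172.18.
Convert at spot and invest in BRL: 300,000,000 × 0.030502 × 1.011822768 = BRL 9,258,785.42.
The quoted forward undervalues JPY, so borrow JPY, convert to BRL at spot, deposit the BRL at 7.15%, and buy JPY forward at 0.029700 to cover the loan.
Arbitrage profit = |8,981,172.18 − 9,258,785.42| = BRL 277,613.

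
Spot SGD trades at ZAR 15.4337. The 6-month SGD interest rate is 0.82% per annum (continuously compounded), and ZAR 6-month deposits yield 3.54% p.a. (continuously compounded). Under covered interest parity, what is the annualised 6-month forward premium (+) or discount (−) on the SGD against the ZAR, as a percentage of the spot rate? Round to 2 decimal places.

T = 6/12 years.
No-arbitrage forward: 15.4337 × 1.0178576 / 1.0041084 = 15.6450328 ZAR/SGD.
Annualised premium = (F − S)/S × (1/T) = (15.6450328 − 15.4337)/15.4337 ÷ (6/12) = 2.74%.

+2.74%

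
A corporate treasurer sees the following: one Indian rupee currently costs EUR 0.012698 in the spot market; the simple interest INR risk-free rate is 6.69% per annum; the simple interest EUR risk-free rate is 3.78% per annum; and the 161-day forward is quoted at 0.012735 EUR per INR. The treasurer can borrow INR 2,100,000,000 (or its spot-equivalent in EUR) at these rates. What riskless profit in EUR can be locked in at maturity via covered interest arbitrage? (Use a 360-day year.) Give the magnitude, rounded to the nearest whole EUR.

EUR 427,058

T = 161/360 years.
Route A — deposit INR, sell forward: 2,100,000,000 × 1.0299191667 × 0.012735 = EUR 27,543,643.23.
Route B — convert at spot, deposit EUR: 2,100,000,000 × 0.012698 × 1.016905 = EUR 27,116,585.35.
The quoted forward overvalues INR, so borrow EUR, buy INR at spot, deposit the INR at 6.69%, and sell the proceeds forward at 0.012735.
The gap between the two covered legs is EUR 427,058.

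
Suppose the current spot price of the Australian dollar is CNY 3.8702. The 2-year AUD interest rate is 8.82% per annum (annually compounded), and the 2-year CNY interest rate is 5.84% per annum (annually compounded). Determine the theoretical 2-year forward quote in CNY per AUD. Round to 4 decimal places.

T = 2 years.
Growth of 1 CNY over T: (1 + 0.0584)^2 = 1.1202106.
AUD growth factor: (1 + 0.0882)^2 = 1.1841792.
CIP: F = S · (grow CNY)/(grow AUD) = 3.8702 × 1.1202106/1.1841792 = 3.661134 CNY per AUD.

3.6611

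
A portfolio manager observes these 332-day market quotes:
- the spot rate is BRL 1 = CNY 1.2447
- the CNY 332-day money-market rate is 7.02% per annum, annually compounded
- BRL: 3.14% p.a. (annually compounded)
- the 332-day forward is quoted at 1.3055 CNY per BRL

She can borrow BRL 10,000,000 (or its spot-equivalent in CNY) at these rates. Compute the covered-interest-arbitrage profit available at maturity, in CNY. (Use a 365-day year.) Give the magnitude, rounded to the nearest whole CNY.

T = 332/365 years.
Invest the BRL and cover forward: 10,000,000 × 1.02852101 × 1.3055 = CNY 13,427,341.79.
Convert at spot and invest in CNY: 10,000,000 × 1.2447 × 1.063655506 = CNY 13,239,320.08.
The quoted forward overvalues BRL, so borrow CNY, buy BRL at spot, deposit the BRL at 3.14%, and sell the proceeds forward at 1.3055.
The gap between the two covered legs is CNY 188,022.

CNY 188,022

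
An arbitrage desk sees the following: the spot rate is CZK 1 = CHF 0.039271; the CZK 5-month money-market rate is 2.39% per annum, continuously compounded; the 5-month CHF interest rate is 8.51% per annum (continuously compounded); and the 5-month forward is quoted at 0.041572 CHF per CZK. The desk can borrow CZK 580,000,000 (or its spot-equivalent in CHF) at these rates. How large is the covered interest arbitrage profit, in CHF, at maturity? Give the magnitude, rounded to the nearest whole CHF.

T = 5/12 years.
Keep in CZK, deliver into the forward: 580,000,000·1.0100080825·0.041572 = CHF 24,353,072.48.
Swap to CHF now, deposit: 580,000,000·0.039271·1.0360944766 = CHF 23,599,310.39.
The quoted forward overvalues CZK, so borrow CHF, buy CZK at spot, deposit the CZK at 2.39%, and sell the proceeds forward at 0.041572.
The gap between the two covered legs is CHF 753,762.

CHF 753,762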